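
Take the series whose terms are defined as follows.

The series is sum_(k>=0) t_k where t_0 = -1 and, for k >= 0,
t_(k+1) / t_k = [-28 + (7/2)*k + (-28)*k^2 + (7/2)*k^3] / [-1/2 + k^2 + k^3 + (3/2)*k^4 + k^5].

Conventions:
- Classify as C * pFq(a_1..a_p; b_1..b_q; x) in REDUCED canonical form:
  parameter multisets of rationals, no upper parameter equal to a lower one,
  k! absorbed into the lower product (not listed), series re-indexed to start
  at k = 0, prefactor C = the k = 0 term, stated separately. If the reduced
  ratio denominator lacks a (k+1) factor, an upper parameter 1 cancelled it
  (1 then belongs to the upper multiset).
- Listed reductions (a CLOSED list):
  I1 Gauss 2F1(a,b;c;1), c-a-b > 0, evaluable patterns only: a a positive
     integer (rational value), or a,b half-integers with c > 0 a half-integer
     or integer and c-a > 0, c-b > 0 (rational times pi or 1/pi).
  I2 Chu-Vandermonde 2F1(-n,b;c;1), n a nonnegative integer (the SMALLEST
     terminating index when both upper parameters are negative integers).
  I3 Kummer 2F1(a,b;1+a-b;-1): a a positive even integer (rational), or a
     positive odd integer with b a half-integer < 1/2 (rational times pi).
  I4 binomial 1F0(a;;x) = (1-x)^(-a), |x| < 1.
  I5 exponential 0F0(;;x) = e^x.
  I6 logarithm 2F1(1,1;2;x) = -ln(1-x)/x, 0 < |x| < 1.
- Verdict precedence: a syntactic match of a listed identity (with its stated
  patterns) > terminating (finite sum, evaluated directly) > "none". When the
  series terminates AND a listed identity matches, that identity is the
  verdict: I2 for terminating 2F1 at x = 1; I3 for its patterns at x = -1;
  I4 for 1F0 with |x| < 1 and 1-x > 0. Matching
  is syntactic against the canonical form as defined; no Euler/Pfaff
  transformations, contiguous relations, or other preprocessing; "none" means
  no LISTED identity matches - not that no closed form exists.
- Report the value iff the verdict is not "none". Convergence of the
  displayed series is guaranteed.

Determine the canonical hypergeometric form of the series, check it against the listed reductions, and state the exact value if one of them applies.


At argument 7/2: a 1F2 with upper {-8}, lower {-1/2, 1}, scaled by C = -1. Verdict: terminating - no listed pattern fits, but -8 in the upper list cuts the series at k = 8; direct evaluation. Its exact value is -416795437/10108800.

Structural cue: from the first term -1: the expanded ratio factors over Q; C = -1, x = 7/2, roots give parameters.
Term ratio: r(k) = (7/2) * (k-8) / [(k-1/2) (k+1) (k+1)] ; factor over Q: parameters, x = (7/2), and C = -1.


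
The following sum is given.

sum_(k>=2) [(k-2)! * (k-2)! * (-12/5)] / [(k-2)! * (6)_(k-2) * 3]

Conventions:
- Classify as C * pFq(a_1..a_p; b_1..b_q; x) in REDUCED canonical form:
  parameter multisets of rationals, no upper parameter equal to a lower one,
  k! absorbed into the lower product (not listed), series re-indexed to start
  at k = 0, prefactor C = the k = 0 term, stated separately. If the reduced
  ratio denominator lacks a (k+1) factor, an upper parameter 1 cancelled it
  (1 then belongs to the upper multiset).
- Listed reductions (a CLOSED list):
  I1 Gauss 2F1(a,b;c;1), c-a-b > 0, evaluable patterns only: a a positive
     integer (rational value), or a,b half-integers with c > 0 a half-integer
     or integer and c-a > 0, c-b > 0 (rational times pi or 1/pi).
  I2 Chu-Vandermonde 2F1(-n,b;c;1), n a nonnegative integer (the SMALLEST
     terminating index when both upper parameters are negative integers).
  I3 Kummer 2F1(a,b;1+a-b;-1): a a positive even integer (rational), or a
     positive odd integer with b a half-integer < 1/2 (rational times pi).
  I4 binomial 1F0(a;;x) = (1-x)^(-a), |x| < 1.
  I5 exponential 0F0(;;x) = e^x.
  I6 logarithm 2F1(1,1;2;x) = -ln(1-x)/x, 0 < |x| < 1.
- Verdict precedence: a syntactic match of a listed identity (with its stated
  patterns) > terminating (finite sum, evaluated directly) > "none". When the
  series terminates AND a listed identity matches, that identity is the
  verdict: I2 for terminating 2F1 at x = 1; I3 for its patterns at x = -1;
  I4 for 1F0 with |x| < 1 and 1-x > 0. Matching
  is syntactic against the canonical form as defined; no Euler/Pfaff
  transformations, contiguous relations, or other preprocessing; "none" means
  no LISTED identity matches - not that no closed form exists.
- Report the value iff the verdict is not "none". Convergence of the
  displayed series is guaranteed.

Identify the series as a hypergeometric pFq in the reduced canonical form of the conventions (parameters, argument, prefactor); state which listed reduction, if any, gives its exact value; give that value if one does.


The series (x = 1) is 2F1: upper {1, 1}, lower {6}, prefactor -4/5. Verdict: Gauss's theorem (I1) applies (x = 1: the Gamma ratio telescopes since c-a-b = 4 > 0 and a = 1 in Z>0). Its exact value is -1.

The tell: t_0 being -4/5, the constant factors (prefactor -4/5) combine into one prefactor.
Ratio: r(k) = 1 * (k+1) (k+1) / [(k+6) (k+1)] - poly over poly, x = 1 from leading terms; C = -4/5 at k = 0.


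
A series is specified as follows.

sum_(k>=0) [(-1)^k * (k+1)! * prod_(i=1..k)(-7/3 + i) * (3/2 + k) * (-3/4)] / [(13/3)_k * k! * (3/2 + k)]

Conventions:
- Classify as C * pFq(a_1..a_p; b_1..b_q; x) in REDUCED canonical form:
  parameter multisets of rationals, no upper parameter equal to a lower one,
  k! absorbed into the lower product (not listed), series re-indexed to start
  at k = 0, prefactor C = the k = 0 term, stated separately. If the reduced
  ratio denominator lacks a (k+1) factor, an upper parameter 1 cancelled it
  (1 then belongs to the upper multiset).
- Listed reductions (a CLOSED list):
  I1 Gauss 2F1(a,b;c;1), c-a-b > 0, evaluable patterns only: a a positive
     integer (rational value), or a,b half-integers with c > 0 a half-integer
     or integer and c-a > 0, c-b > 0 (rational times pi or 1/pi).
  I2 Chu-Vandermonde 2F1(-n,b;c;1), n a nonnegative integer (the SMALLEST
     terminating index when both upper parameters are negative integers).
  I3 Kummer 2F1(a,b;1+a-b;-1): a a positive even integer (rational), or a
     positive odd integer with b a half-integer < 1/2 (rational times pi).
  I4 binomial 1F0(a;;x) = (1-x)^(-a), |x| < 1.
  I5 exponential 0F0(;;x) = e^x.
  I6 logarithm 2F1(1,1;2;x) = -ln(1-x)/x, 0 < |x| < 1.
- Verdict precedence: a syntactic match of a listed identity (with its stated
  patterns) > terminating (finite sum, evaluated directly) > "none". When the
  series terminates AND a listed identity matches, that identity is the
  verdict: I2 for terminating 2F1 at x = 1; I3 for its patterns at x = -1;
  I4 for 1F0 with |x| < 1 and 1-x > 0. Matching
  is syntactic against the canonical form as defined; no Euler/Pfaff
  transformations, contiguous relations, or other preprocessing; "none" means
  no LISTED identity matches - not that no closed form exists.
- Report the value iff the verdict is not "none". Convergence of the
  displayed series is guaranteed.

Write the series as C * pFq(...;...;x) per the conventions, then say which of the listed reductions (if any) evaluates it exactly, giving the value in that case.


Key observation: x = (-1) and the factorial ratio (prefactor -3/4) (k+a-1)!/(a-1)! is a rising factorial (a)_k.
Term ratio: r(k) = (-1) * (k-4/3) (k+2) / [(k+13/3) (k+1)] - poly over poly, x = (-1) from leading terms; C = -3/4 at k = 0.

Canonical form: C = -3/4 times 2F1 with upper {-4/3, 2}, lower {13/3}, x = -1. Verdict: the Kummer evaluation I3 applies (x = -1; c = 13/3 equals 1+a-b for upper {-4/3, 2}: listed pattern). Hence: -5/4.


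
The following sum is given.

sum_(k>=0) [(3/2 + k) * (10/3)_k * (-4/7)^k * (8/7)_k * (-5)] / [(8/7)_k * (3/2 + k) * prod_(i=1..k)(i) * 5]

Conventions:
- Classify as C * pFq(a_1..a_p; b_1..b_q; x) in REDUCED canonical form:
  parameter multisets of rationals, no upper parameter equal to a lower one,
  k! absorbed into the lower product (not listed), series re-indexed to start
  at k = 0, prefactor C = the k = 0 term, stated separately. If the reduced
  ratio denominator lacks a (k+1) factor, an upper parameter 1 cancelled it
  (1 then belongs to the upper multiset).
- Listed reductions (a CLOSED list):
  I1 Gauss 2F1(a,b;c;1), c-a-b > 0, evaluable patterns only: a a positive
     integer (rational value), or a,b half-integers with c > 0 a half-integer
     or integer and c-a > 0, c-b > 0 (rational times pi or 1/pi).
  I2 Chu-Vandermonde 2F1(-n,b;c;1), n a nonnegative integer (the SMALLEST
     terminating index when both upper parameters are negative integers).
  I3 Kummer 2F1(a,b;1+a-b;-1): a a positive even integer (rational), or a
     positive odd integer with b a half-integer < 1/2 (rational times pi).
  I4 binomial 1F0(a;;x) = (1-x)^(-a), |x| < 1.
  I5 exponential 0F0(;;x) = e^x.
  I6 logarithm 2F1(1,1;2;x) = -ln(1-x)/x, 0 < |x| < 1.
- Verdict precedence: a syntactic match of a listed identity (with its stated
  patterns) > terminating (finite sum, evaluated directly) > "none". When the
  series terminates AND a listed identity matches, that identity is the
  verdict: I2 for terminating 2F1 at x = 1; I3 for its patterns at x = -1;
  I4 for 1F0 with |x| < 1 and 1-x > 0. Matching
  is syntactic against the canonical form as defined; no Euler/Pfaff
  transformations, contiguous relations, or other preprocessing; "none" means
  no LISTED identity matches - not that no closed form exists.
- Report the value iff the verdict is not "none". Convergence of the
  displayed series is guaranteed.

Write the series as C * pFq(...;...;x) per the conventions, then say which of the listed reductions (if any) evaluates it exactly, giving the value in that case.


Structural cue: t_0 = -1 here, and the parameter 8/7 appears in both the upper and lower lists and cancels (alongside the other common factor).
Adjacent-term ratio: r(k) = (-4/7) * (k+10/3) / [(k+1)] ; factor over Q: parameters, x = (-4/7), and C = -1.

Reduced: x = -4/7, 1F0, upper = {10/3}, lower = {-}, C = -1. Verdict: the binomial series (I4) fires (the 1F0 binomial series: exponent -10/3, x = -4/7). Value: (-1) * (11/7)^(-10/3).


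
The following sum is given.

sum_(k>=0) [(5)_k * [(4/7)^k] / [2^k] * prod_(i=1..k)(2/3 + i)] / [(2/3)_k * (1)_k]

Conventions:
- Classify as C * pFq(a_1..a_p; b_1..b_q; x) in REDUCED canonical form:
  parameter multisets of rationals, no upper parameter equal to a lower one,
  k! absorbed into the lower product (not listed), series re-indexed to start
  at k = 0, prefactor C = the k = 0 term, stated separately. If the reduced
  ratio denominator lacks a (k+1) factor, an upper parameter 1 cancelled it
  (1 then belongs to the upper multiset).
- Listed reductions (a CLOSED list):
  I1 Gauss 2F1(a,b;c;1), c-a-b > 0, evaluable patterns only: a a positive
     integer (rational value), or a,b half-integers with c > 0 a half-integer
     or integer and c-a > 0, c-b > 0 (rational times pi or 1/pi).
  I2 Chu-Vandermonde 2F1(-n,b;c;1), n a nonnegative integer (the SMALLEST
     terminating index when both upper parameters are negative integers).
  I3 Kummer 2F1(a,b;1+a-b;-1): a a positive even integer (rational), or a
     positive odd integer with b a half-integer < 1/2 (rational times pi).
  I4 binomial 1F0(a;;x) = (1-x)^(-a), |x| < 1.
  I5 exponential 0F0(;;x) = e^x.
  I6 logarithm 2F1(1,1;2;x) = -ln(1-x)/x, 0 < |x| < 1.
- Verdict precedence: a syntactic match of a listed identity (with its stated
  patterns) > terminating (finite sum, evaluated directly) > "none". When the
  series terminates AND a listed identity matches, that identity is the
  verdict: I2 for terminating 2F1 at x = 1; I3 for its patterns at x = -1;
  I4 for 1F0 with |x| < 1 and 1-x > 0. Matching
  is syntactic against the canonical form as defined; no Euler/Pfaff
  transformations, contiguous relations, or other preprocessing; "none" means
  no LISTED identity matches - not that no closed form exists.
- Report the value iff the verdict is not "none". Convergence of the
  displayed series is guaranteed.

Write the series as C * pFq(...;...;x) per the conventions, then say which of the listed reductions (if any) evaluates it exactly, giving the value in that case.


Canonical form: C = 1 times 2F1 with upper {5/3, 5}, lower {2/3}, x = 2/7. Verdict: none. A 2F1 with upper {5/3, 5} fits none of I1-I6 at x = 2/7; the sum runs forever.

The tell: x = (2/7) and the two k-th powers (prefactor 1) combine into one argument.
Consecutive-term ratio: r(k) = (2/7) * (k+5/3) (k+5) / [(k+2/3) (k+1)] - rational in k, leading ratio (2/7); with t_0 = 1, classification follows.


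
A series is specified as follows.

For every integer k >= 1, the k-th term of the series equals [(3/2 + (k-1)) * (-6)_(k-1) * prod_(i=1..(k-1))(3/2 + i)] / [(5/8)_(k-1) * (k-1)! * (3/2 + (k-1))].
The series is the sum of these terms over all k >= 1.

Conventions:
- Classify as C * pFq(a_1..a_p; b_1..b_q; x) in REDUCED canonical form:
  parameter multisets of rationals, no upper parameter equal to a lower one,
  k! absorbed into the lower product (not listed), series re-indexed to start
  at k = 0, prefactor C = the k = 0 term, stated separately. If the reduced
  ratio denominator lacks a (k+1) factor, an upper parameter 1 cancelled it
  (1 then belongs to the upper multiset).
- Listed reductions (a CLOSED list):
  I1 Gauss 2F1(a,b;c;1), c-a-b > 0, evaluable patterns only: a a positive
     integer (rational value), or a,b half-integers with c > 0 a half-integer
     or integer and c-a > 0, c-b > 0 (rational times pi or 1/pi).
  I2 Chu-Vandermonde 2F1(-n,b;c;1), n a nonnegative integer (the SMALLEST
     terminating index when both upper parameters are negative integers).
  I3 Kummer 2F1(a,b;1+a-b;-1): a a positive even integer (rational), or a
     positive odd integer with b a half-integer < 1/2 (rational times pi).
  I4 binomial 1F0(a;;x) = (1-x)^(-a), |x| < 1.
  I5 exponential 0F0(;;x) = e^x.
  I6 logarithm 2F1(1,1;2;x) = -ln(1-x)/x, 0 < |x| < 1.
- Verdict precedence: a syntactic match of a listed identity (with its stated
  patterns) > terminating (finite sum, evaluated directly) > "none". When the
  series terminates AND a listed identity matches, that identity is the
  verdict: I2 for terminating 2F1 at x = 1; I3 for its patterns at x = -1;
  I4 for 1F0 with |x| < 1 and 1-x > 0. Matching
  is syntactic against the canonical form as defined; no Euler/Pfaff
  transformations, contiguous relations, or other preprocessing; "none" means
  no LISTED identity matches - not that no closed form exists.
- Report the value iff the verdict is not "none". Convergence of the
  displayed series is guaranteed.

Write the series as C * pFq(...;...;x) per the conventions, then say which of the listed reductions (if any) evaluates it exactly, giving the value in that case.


At argument 1: a 2F1 with upper {-6, 5/2}, lower {5/8}, scaled by C = 1. Verdict: the Chu-Vandermonde identity I2 fires (terminating 2F1 at x = 1 with n = 6, b = 5/2, c = 5/8). Sum: 85/13949.

Key observation: with t_0 = 1, the running product (prefactor 1) telescopes to a rising factorial.
Ratio: r(k) = 1 * (k-6) (k+5/2) / [(k+5/8) (k+1)] - rational in k, leading ratio 1; with t_0 = 1, classification follows.


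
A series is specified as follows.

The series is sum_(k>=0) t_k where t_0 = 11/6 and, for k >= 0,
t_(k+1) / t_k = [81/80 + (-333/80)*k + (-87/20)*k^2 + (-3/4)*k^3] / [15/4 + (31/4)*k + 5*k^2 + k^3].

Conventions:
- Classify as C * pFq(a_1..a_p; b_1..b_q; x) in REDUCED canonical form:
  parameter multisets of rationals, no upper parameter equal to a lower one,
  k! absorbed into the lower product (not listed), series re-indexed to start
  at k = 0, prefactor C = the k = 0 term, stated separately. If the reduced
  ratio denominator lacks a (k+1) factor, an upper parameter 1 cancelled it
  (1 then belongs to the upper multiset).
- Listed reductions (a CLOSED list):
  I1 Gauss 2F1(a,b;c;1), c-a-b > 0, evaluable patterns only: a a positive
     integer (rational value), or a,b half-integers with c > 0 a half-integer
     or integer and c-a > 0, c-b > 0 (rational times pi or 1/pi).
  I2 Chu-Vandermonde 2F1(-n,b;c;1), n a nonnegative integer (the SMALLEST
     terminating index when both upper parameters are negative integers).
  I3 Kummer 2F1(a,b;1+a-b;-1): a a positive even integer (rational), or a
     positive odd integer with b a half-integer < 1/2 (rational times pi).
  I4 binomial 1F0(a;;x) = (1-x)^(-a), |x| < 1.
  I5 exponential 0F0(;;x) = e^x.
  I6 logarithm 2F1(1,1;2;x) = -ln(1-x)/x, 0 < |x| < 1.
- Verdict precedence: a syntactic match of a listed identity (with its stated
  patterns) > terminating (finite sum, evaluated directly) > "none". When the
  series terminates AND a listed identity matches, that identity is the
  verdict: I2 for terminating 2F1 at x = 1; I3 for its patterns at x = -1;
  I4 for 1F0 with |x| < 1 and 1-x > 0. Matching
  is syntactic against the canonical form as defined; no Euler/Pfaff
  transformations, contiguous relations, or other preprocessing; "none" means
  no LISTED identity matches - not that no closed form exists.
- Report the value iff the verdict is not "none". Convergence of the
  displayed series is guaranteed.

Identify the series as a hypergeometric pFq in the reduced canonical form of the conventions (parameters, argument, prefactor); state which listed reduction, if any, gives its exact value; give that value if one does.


Key step: x = (-3/4) and the ratio is unreduced: k + 3/2 divides both sides (C = 11/6).
Adjacent-term ratio: r(k) = (-3/4) * (k-1/5) (k+9/2) / [(k+5/2) (k+1)] - poly over poly, x = (-3/4) from leading terms; C = 11/6 at k = 0.

The series (x = -3/4) is 2F1: upper {-1/5, 9/2}, lower {5/2}, prefactor 11/6. Verdict: none (x = -3/4): each listed identity misses the multisets {-1/5, 9/2} ; {5/2}.


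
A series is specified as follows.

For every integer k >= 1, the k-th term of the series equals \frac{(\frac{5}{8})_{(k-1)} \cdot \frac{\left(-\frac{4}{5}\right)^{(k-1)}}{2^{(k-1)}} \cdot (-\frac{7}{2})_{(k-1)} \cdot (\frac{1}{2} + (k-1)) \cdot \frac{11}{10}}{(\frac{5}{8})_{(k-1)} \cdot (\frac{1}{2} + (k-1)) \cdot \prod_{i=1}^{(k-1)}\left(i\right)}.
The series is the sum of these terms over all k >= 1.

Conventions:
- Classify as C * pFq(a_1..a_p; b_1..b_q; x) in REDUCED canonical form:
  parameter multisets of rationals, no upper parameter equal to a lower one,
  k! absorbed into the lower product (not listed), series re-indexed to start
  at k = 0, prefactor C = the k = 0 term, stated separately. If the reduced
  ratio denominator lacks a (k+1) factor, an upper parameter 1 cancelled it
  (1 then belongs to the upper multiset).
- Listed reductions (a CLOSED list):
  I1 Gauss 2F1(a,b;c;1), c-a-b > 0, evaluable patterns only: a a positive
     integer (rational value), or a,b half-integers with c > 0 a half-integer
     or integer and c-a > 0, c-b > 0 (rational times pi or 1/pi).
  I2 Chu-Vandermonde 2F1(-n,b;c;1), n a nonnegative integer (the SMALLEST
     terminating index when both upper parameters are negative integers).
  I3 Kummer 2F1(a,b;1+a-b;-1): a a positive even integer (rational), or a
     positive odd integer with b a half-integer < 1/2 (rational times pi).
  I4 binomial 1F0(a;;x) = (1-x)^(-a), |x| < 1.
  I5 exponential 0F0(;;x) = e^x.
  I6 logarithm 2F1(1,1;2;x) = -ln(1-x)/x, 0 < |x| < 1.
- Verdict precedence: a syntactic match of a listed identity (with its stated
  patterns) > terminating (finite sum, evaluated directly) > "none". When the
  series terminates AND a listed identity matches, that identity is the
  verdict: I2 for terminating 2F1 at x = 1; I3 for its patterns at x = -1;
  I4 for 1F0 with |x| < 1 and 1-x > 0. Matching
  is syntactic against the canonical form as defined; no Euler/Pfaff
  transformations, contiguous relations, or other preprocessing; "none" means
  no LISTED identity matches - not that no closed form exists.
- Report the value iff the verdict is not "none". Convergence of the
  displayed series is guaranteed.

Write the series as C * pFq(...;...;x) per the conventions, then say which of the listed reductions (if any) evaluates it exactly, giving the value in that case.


At argument -\frac{2}{5}: a 1F0 with upper {-\frac{7}{2}}, lower {-}, scaled by C = \frac{11}{10}. Verdict: this is the I4 binomial reduction (the 1F0 binomial series: exponent 7/2, x = -\frac{2}{5}). Value: \frac{11}{10} \cdot \left(\frac{7}{5}\right)^{\frac{7}{2}}.

The tell: x = -\frac{2}{5} and the parameter 5/8 appears in both the upper and lower lists and cancels (alongside the other common factor).
Adjacent-term ratio: r(k) = -\frac{2}{5} * (k-\frac{7}{2}) / [(k+1)] - rational in k, leading ratio -\frac{2}{5}; with t_0 = \frac{11}{10}, classification follows.


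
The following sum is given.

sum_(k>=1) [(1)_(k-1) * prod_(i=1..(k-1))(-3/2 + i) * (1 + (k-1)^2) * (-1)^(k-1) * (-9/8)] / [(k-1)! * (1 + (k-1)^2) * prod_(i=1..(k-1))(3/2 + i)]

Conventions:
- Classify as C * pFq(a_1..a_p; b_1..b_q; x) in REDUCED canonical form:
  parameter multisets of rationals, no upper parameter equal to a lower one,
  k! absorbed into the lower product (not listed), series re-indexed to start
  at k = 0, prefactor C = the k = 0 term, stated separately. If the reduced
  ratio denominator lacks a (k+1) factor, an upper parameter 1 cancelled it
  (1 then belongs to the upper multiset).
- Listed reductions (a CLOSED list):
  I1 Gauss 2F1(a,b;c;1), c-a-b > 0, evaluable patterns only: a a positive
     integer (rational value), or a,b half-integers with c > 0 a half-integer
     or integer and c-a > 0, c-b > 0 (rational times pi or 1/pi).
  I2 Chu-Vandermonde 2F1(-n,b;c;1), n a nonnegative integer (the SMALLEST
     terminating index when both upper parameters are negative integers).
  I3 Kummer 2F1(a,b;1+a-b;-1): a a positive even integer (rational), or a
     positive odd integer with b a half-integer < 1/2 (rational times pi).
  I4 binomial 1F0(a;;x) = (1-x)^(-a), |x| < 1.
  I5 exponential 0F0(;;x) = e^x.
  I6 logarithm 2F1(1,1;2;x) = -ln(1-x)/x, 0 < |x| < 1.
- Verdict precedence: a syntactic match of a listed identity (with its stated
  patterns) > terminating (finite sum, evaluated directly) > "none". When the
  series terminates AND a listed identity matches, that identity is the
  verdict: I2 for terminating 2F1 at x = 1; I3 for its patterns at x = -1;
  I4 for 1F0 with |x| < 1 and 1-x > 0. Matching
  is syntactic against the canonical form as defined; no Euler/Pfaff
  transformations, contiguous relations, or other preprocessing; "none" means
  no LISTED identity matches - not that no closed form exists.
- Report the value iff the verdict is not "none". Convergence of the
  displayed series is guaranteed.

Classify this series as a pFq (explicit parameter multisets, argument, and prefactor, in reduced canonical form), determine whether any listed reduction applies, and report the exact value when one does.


Reduced: x = -1, 2F1, upper = {-1/2, 1}, lower = {5/2}, C = -9/8. Verdict at x = -1: Kummer (I3) matches (x = -1; c = 5/2 equals 1+a-b for upper {-1/2, 1}: listed pattern). Its exact value is (-27/64) * pi.

The tell: t_0 = -9/8 here, and k^2 + 1 divides numerator and denominator alike; C = -9/8, x = -1 after cancelling.
Consecutive-term ratio: r(k) = (-1) * (k-1/2) (k+1) / [(k+5/2) (k+1)] - rational; roots negated = parameters, x = (-1), C = -9/8.


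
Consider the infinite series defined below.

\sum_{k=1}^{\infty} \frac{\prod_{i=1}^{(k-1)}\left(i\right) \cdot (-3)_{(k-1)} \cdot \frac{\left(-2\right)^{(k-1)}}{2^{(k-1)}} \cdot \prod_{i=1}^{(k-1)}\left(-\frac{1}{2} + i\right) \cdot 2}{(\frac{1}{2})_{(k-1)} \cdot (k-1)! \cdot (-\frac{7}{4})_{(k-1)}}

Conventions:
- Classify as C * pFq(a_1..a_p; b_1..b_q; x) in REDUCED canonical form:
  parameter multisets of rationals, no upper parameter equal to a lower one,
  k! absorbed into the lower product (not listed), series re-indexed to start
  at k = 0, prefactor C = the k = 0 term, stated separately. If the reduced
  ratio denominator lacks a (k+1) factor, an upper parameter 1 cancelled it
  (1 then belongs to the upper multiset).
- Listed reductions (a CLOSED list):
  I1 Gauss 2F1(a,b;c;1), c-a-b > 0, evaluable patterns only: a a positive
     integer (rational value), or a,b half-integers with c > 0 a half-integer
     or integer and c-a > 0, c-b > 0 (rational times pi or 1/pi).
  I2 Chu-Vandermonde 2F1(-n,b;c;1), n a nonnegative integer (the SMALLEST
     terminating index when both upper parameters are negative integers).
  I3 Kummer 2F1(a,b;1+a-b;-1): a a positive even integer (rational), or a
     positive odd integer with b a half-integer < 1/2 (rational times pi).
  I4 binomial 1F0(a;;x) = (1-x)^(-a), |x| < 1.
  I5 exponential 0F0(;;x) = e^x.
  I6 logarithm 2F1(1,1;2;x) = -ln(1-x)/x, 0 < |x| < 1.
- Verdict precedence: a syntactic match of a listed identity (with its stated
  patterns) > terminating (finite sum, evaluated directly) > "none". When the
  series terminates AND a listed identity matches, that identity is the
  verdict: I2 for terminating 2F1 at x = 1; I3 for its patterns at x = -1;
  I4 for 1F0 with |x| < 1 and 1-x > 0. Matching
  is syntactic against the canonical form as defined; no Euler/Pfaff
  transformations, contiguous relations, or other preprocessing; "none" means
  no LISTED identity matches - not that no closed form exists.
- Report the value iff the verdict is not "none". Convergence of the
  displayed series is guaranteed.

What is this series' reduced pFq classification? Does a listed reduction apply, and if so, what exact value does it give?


At argument -1: a 2F1 with upper {-3, 1}, lower {-\frac{7}{4}}, scaled by C = 2. Verdict: terminating - the sum ends at index 3 because -3 is a negative integer; exact evaluation follows. Hence: \frac{310}{7}.

The tell: with t_0 = 2, the running product (C = 2, x = -1) telescopes to a rising factorial.
Term ratio: r(k) = -1 * (k-3) (k+1) / [(k-\frac{7}{4}) (k+1)] - poly over poly, x = -1 from leading terms; C = 2 at k = 0.


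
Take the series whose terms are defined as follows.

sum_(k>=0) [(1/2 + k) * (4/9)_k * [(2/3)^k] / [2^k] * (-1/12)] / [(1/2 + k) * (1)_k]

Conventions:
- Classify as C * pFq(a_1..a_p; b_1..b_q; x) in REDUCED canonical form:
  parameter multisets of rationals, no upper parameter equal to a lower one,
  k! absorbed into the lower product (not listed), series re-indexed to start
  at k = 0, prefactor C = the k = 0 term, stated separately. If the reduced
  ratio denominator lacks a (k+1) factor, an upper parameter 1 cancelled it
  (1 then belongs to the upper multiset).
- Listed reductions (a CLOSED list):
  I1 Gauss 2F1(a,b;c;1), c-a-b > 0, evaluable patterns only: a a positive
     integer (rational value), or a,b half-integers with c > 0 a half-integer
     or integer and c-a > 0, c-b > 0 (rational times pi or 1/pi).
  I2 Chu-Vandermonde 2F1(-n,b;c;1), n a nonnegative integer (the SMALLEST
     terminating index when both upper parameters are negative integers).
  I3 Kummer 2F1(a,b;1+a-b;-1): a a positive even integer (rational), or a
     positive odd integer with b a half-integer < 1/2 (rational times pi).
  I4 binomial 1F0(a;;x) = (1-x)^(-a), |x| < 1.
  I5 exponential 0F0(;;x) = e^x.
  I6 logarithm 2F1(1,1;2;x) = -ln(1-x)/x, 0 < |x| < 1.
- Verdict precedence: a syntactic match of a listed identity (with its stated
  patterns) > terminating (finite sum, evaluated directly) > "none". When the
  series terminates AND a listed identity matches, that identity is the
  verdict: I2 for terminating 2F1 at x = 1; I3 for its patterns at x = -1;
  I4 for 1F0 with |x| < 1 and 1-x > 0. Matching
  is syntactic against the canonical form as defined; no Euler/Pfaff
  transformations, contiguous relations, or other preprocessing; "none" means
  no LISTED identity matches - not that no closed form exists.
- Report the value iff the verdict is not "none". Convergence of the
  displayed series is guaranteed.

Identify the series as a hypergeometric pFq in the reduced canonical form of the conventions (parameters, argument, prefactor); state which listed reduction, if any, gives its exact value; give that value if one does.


Reduced: x = 1/3, 1F0, upper = {4/9}, lower = {-}, C = -1/12. Verdict at x = 1/3: the binomial series (I4) matches (the 1F0 binomial series: exponent -4/9, x = 1/3). Value: (-1/12) * (2/3)^(-4/9).

The tell: t_0 = -1/12 here, and striking the common factor k + 1/2 reduces the term (C = -1/12).
Term ratio: r(k) = (1/3) * (k+4/9) / [(k+1)] ; factor over Q: parameters, x = (1/3), and C = -1/12.


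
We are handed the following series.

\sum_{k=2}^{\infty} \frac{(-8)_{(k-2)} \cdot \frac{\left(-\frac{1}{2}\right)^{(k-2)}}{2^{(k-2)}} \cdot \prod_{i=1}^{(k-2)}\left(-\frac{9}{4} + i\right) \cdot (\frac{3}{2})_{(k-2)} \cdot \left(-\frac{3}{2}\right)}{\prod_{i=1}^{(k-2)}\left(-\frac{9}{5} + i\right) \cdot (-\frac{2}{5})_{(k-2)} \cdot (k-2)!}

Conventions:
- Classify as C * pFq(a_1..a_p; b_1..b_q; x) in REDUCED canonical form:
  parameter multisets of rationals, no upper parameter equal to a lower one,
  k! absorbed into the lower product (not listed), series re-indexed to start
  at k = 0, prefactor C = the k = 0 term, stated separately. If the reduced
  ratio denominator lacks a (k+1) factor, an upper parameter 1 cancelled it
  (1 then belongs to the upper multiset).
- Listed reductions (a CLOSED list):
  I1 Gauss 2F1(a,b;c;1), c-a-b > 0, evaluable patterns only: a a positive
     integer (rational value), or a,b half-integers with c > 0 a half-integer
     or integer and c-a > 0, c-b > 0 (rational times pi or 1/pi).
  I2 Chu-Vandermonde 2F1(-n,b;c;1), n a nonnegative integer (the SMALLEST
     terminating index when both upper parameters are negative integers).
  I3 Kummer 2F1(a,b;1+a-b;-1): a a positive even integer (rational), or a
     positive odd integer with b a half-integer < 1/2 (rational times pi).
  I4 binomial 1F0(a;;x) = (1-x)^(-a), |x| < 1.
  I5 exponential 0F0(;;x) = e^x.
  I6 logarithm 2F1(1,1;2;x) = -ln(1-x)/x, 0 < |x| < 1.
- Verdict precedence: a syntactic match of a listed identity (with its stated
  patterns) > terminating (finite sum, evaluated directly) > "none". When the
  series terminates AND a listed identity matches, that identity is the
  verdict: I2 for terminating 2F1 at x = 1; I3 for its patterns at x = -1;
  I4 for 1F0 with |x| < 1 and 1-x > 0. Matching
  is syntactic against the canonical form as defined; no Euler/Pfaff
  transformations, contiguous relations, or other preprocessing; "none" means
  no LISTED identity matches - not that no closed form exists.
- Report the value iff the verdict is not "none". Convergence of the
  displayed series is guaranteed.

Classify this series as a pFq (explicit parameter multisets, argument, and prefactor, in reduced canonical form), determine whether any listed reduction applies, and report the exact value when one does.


This is -\frac{3}{2} * 3F2(-8, -\frac{5}{4}, \frac{3}{2}; -\frac{4}{5}, -\frac{2}{5}; -\frac{1}{4}) in reduced canonical form. Verdict: terminating at k = 8: the factor (-8)_k kills every later term; summing the 9 survivors is exact. Its exact value is -\frac{1099124248973970890375061}{7346920230513094426624}.

The tell: from the first term -\frac{3}{2}: the two k-th powers (C = -3/2, x = -1/4) combine into one argument.
Ratio: r(k) = -\frac{1}{4} * (k-8) (k-\frac{5}{4}) (k+\frac{3}{2}) / [(k-\frac{4}{5}) (k-\frac{2}{5}) (k+1)] - rational in k, leading ratio -\frac{1}{4}; with t_0 = -\frac{3}{2}, classification follows.


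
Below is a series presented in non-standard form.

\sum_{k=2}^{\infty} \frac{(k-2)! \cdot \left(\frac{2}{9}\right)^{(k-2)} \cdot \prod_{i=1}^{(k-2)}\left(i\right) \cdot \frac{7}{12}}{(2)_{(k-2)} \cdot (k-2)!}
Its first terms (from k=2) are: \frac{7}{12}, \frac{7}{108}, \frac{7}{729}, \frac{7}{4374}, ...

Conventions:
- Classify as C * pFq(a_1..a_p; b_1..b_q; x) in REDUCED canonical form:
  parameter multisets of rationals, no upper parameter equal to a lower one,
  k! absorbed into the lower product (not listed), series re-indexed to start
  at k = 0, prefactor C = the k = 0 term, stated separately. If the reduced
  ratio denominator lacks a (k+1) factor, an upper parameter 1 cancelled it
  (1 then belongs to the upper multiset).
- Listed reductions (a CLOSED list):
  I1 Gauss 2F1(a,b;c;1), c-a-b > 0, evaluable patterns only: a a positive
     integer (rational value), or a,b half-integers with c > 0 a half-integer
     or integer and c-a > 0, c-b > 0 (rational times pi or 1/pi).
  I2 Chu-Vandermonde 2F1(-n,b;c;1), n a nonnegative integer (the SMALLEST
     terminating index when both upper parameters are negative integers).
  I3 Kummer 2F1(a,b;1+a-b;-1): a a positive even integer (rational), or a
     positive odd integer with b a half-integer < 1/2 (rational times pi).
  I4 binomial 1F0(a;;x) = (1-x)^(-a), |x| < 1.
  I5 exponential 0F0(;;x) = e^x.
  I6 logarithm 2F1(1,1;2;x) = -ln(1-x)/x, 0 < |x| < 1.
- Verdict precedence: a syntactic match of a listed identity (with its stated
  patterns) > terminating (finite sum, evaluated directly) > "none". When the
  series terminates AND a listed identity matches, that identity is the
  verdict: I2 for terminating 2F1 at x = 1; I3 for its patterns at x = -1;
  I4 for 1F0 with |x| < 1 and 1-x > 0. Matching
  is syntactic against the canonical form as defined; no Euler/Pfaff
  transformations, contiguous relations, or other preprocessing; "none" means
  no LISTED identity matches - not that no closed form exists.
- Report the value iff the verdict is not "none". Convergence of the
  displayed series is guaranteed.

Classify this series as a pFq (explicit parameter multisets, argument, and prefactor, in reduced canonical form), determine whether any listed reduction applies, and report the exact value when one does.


Key observation: with t_0 = \frac{7}{12}, the factorial ratio (prefactor 7/12) (k+a-1)!/(a-1)! is a rising factorial (a)_k.
Step ratio: r(k) = \frac{2}{9} * (k+1) (k+1) / [(k+2) (k+1)] - poly over poly, x = \frac{2}{9} from leading terms; C = \frac{7}{12} at k = 0.

This is \frac{7}{12} * 2F1(1, 1; 2; \frac{2}{9}) in reduced canonical form. Verdict (x = \frac{2}{9}): the logarithmic series (I6) applies (the logarithm: parameters (1,1;2), x = \frac{2}{9}). Sum: \left(-\frac{21}{8}\right) \cdot \ln\left(\frac{7}{9}\right).


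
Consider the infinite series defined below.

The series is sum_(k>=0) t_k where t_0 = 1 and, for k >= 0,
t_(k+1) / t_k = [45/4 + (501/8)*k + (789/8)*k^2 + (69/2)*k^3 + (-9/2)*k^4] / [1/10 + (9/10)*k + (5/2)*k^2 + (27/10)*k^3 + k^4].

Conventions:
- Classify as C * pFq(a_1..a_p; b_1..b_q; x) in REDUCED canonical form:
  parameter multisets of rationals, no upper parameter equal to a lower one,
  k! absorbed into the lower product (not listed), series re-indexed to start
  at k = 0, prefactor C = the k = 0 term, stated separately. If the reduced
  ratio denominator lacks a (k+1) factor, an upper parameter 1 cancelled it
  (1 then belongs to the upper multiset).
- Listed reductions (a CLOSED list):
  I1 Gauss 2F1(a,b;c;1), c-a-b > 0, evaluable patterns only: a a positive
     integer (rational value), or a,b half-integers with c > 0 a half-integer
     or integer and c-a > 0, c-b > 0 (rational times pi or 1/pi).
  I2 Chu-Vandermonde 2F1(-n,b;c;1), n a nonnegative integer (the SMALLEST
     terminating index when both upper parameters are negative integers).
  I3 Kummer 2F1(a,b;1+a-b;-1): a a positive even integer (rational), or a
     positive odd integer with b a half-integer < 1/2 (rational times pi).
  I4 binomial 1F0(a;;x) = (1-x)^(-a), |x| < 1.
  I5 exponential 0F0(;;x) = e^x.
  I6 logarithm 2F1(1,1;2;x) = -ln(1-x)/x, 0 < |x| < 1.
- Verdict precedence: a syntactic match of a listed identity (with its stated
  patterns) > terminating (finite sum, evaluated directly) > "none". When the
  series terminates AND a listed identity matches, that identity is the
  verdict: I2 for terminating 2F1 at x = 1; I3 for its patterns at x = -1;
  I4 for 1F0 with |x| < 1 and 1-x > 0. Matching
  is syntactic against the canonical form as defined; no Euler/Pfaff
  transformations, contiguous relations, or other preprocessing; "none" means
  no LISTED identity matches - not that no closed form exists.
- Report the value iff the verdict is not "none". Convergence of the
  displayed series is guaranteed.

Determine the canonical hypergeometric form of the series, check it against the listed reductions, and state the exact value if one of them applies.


Canonical form: C = 1 times 3F2 with upper {-10, 1/3, 3/2}, lower {1/5, 1}, x = -9/2. Verdict: terminating. (-10)_k vanishes past k = 10, leaving a 11-term sum, computed directly. Value: 8311331305716243277939/43159455268864.

Key observation: from the first term 1: the ratio is unreduced: k + 1/2 divides both sides (C = 1).
Consecutive-term ratio: r(k) = (-9/2) * (k-10) (k+1/3) (k+3/2) / [(k+1/5) (k+1) (k+1)] - rational in k. x = (-9/2); t_0 = 1; negate the roots.


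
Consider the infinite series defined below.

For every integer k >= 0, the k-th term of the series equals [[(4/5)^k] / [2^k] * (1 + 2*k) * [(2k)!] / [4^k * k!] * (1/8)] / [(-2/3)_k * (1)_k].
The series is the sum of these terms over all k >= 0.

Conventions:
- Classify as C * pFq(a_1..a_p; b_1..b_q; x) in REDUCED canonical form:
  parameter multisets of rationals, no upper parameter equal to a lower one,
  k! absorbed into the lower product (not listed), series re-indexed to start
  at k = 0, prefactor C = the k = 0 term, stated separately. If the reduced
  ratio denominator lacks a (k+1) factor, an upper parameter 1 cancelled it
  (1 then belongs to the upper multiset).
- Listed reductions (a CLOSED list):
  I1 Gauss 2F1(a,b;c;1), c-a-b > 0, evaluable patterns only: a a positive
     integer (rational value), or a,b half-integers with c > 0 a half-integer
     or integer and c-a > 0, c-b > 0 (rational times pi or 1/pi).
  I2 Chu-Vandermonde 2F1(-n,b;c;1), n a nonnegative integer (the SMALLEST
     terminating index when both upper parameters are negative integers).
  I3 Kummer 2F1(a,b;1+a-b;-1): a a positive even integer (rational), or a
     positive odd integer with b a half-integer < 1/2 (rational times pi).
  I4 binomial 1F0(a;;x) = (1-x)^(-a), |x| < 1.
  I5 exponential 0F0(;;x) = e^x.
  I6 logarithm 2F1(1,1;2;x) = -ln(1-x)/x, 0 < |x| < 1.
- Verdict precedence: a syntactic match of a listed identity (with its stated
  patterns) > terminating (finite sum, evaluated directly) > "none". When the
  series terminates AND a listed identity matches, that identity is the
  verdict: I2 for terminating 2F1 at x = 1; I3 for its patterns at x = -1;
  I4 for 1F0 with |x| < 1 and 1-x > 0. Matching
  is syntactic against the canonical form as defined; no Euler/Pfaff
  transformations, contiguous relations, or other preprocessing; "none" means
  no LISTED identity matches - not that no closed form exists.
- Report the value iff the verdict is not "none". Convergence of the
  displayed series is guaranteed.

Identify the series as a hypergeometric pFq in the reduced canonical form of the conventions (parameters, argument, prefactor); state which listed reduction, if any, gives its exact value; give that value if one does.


Reduced: x = 2/5, 1F1, upper = {3/2}, lower = {-2/3}, C = 1/8. Verdict: none (x = 2/5): each listed identity misses the multisets {3/2} ; {-2/3}.

The tell: x = (2/5) and the (2k+1) factor (C = 1/8) shifts (1/2)_k to (3/2)_k.
Consecutive-term ratio: r(k) = (2/5) * (k+3/2) / [(k-2/3) (k+1)] ; factor over Q: parameters, x = (2/5), and C = 1/8.


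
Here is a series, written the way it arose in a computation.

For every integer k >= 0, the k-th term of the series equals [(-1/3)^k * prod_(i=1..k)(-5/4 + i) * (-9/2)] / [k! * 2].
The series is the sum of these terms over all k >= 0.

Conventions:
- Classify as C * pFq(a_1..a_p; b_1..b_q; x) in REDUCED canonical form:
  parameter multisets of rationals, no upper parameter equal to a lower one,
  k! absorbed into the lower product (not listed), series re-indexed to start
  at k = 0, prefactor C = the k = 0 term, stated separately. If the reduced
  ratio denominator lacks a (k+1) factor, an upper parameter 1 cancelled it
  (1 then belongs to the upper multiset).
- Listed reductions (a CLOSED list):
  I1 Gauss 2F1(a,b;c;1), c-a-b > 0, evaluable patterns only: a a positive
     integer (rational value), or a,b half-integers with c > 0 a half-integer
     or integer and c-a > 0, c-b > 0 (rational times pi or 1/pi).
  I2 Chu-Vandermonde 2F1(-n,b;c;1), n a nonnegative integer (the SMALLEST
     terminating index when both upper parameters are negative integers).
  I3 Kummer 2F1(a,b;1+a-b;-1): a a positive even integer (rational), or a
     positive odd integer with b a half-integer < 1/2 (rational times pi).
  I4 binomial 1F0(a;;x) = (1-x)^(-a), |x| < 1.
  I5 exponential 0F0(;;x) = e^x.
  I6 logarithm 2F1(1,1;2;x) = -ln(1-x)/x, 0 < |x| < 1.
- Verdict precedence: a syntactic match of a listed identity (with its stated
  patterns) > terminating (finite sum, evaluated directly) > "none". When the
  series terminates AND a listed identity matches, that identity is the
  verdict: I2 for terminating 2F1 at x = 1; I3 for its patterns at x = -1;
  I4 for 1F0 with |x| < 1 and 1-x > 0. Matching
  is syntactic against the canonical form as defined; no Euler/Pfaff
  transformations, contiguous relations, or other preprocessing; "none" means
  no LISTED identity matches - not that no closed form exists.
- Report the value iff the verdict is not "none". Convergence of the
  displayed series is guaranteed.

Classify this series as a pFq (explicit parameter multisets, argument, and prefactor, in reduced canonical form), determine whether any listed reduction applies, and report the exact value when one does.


Prefactor -9/4, argument -1/3: 1F0 with upper {-1/4} over lower {-}. Verdict: the I4 binomial reduction applies (the 1F0 binomial series: exponent 1/4, x = -1/3). Exact value: (-9/4) * (4/3)^(1/4).

Structural cue: with t_0 = -9/4, the constant factors (C = -9/4) combine into one prefactor.
Term ratio: r(k) = (-1/3) * (k-1/4) / [(k+1)] ; factor over Q: parameters, x = (-1/3), and C = -9/4.
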